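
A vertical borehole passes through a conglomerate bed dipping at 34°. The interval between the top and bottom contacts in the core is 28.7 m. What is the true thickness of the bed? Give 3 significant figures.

23.8 m

True thickness t = h · cos(dip) = 28.7 × cos 34°
t = 28.7 × 0.8290 = 23.793 m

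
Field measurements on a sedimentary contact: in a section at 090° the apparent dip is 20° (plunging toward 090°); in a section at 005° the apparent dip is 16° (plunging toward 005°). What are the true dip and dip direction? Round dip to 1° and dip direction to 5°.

true dip 24°, dip direction 055°

The two traces are lines in the plane: v₁ = (sin 90°·cos 20°, cos 90°·cos 20°, −sin 20°), v₂ = (sin 5°·cos 16°, cos 5°·cos 16°, −sin 16°).
n = v₁ × v₂ = (0.328, 0.230, 0.900) (taken with n_z > 0).
Dip δ = arctan(|n_h|/n_z) = arctan(0.400/0.900) = 24.0°.
Dip direction = azimuth of (n_x, n_y) = atan2(0.328, 0.230) = 55°.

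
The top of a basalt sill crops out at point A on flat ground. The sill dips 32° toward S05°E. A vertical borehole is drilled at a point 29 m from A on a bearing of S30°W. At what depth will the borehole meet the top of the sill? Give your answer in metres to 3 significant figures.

14.8 m

The hole lies 35° from the dip direction, so the down-dip offset is 29 × cos 35° = 23.76 m.
Depth = down-dip offset × tan(dip) = 23.76 × tan 32° = 23.76 × 0.6249
Depth = 14.84 m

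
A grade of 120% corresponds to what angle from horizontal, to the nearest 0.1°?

tan θ = 120/100 = 1.2000
θ = arctan(1.2000) = 50.19°

50.2°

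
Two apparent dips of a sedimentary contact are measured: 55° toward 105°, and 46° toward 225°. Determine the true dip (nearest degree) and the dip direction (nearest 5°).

true dip 68°, dip direction 160°

Each apparent-dip line lies in the plane. As unit vectors (x east, y north, z up), v₁ plunges 55°→105° and v₂ plunges 46°→225°.
n = v₁ × v₂ = (0.296, -0.801, 0.345) (taken with n_z > 0).
True dip = arccos(n_z / |n|) = arccos(0.3747) = 68.0°.
The horizontal component of n points toward azimuth atan2(n_x, n_y) = 160°, the dip direction.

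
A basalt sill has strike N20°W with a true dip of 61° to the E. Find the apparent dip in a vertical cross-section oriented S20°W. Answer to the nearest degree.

The section lies 40° from the strike.
tan α = tan 61° × sin 40° = 1.8040 × 0.6428 = 1.1596
apparent dip = arctan 1.1596 = 49.23°

49°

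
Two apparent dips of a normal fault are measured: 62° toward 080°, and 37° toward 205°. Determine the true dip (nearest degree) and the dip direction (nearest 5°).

true dip 71°, dip direction 130°

Each apparent-dip line lies in the plane. As unit vectors (x east, y north, z up), v₁ plunges 62°→080° and v₂ plunges 37°→205°.
Cross product v₁ × v₂ gives the pole to the plane: n ∝ (0.688, -0.576, 0.307).
Dip δ = arctan(|n_h|/n_z) = arctan(0.898/0.307) = 71.1°.
Dip direction = azimuth of (n_x, n_y) = atan2(0.688, -0.576) = 130°.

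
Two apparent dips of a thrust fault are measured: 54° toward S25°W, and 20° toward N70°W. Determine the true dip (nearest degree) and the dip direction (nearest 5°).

Each apparent-dip line lies in the plane. As unit vectors (x east, y north, z up), v₁ plunges 54°→S25°W and v₂ plunges 20°→N70°W.
The plane normal is n = v₁ × v₂ ∝ (-0.442, -0.629, 0.550).
Dip δ = arctan(|n_h|/n_z) = arctan(0.769/0.550) = 54.4°.
Dip direction = atan2(-0.442, -0.629) = 215° (azimuth of n's horizontal projection).

true dip 54°, dip direction 215°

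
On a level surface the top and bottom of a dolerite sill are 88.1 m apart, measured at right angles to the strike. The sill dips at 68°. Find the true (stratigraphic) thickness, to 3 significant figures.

True thickness t = w · sin(dip) = 88.1 × sin 68°
t = 88.1 × 0.9272 = 81.685 m

81.7 m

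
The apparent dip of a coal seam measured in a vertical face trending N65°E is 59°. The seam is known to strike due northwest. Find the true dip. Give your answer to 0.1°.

60.5°

β = acute angle between strike due northwest and section N65°E = 70°.
tan(true dip) = tan 59° / sin 70° = 1.7711
δ = arctan(1.7711) = 60.55°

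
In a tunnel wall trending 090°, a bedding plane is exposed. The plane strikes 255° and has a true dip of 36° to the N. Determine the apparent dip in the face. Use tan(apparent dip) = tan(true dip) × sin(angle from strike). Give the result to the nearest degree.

11°

The section lies 15° from the strike.
tan α = tan 36° × sin 15° = 0.7265 × 0.2588 = 0.1880
α = arctan(0.1880) = 10.65°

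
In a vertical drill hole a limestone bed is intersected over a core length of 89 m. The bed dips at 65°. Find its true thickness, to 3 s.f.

37.6 m

True thickness t = h · cos(dip) = 89 × cos 65°
t = 89 × 0.4226 = 37.613 m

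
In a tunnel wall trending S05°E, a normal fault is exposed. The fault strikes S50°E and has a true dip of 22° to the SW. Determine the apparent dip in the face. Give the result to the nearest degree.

The section lies 45° from the strike.
tan(apparent dip) = tan 22° · sin 45° = 0.2857
α = arctan(0.2857) = 15.94°

16°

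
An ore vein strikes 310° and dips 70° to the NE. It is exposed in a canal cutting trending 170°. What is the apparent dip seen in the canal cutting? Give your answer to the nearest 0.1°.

Angle between strike (310°) and section (170°): β = 40°.
tan α = tan 70° × sin 40° = 2.7475 × 0.6428 = 1.7660
apparent dip = arctan 1.7660 = 60.48°

60.5°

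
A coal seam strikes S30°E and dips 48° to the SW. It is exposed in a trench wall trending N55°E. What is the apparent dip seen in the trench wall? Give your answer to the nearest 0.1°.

47.9°

Angle between strike (S30°E) and section (N55°E): β = 85°.
tan(apparent dip) = tan 48° · sin 85° = 1.1064
α = arctan(1.1064) = 47.89°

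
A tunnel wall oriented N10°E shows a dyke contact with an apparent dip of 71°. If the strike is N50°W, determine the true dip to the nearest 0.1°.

β = acute angle between strike N50°W and section N10°E = 60°.
tan δ = tan α / sin β = tan 71° / sin 60° = 2.9042 / 0.8660 = 3.3535
δ = arctan(3.3535) = 73.40°

73.4°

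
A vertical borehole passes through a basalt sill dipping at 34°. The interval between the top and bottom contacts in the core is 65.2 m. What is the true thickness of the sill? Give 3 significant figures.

True thickness t = h · cos(dip) = 65.2 × cos 34°
t = 65.2 × 0.8290 = 54.053 m

54.1 m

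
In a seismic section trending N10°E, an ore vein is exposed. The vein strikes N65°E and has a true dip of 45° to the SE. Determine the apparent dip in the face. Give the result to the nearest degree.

39°

The section lies 55° from the strike.
tan(apparent dip) = tan 45° · sin 55° = 0.8192
apparent dip = arctan 0.8192 = 39.32°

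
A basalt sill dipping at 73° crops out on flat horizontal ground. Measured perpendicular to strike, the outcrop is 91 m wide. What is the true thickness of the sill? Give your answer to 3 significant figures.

True thickness t = w · sin(dip) = 91 × sin 73°
t = 91 × 0.9563 = 87.024 m

87.0 m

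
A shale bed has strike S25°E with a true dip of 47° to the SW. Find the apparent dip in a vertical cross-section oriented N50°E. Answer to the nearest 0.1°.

The strike is S25°E and the section trends N50°E; the acute angle between them is β = 75°.
tan α = tan 47° × sin 75° = 1.0724 × 0.9659 = 1.0358
apparent dip = arctan 1.0358 = 46.01°

46.0°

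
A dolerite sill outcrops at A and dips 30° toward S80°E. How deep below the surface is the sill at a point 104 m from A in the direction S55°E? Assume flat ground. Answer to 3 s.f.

54.4 m

The hole lies 25° from the dip direction, so the down-dip offset is 104 × cos 25° = 94.26 m.
Depth = down-dip offset × tan(dip) = 94.26 × tan 30° = 94.26 × 0.5774
Depth = 54.42 m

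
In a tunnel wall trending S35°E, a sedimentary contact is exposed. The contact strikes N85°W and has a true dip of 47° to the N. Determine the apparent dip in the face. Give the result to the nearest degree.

The strike is N85°W and the section trends S35°E; the acute angle between them is β = 50°.
tan α = tan 47° × sin 50° = 1.0724 × 0.7660 = 0.8215
apparent dip = arctan 0.8215 = 39.40°

39°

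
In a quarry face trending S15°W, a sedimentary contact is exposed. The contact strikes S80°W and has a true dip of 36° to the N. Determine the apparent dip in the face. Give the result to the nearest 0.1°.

33.4°

Angle between strike (S80°W) and section (S15°W): β = 65°.
tan α = tan 36° × sin 65° = 0.7265 × 0.9063 = 0.6585
α = arctan(0.6585) = 33.36°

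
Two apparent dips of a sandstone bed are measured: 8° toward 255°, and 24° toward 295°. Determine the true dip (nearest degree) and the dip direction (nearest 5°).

true dip 29°, dip direction 330°

Represent each trace as a vector plunging at its apparent dip toward its trend (east-north-up frame): v₁ = (-0.957, -0.256, -0.139), v₂ = (-0.828, 0.386, -0.407).
Cross product v₁ × v₂ gives the pole to the plane: n ∝ (-0.158, 0.274, 0.582).
tan δ = √(n_x²+n_y²)/n_z = 0.316/0.582, so δ = 28.5°.
Dip direction = atan2(-0.158, 0.274) = 330° (azimuth of n's horizontal projection).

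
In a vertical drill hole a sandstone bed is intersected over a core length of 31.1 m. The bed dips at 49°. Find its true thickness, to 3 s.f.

20.4 m

True thickness t = h · cos(dip) = 31.1 × cos 49°
t = 31.1 × 0.6561 = 20.403 m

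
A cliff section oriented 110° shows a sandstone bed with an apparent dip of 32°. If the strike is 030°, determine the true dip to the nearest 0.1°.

32.4°

The section is 80° from the strike.
tan(true dip) = tan 32° / sin 80° = 0.6345
true dip = arctan 0.6345 = 32.40°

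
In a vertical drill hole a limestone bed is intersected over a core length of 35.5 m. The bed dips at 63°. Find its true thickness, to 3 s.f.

16.1 m

True thickness t = h · cos(dip) = 35.5 × cos 63°
t = 35.5 × 0.4540 = 16.117 m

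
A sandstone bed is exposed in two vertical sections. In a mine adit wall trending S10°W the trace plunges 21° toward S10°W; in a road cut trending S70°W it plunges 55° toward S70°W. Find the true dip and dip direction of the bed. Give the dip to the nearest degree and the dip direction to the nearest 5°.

Represent each trace as a vector plunging at its apparent dip toward its trend (east-north-up frame): v₁ = (-0.162, -0.919, -0.358), v₂ = (-0.539, -0.196, -0.819).
Cross product v₁ × v₂ gives the pole to the plane: n ∝ (-0.683, -0.060, 0.464).
tan δ = √(n_x²+n_y²)/n_z = 0.685/0.464, so δ = 55.9°.
Dip direction = azimuth of (n_x, n_y) = atan2(-0.683, -0.060) = 265°.

true dip 56°, dip direction 265°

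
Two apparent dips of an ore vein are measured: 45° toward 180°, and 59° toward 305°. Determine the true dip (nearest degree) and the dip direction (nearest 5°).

true dip 71°, dip direction 250°

Represent each trace as a vector plunging at its apparent dip toward its trend (east-north-up frame): v₁ = (0.000, -0.707, -0.707), v₂ = (-0.422, 0.295, -0.857).
Cross product v₁ × v₂ gives the pole to the plane: n ∝ (-0.815, -0.298, 0.298).
True dip = arccos(n_z / |n|) = arccos(0.3251) = 71.0°.
The horizontal component of n points toward azimuth atan2(n_x, n_y) = 250°, the dip direction.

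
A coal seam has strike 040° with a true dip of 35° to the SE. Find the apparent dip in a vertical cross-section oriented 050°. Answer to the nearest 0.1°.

Angle between strike (040°) and section (050°): β = 10°.
tan α = tan 35° × sin 10° = 0.7002 × 0.1736 = 0.1216
apparent dip = arctan 0.1216 = 6.93°

6.9°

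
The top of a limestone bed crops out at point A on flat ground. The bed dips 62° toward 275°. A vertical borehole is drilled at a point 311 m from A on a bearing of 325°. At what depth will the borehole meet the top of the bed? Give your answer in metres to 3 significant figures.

376 m

The hole lies 50° from the dip direction, so the down-dip offset is 311 × cos 50° = 199.91 m.
Depth = down-dip offset × tan(dip) = 199.91 × tan 62° = 199.91 × 1.8807
Depth = 375.97 m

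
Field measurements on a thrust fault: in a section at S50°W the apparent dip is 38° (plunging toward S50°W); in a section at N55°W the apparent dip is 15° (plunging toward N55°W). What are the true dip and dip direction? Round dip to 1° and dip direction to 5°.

Each apparent-dip line lies in the plane. As unit vectors (x east, y north, z up), v₁ plunges 38°→S50°W and v₂ plunges 15°→N55°W.
n = v₁ × v₂ = (-0.472, -0.331, 0.735) (taken with n_z > 0).
True dip = arccos(n_z / |n|) = arccos(0.7869) = 38.1°.
Dip direction = azimuth of (n_x, n_y) = atan2(-0.472, -0.331) = 235°.

true dip 38°, dip direction 235°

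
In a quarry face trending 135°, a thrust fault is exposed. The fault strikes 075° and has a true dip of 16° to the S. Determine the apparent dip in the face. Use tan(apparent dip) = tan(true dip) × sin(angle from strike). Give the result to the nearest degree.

14°

Angle between strike (075°) and section (135°): β = 60°.
tan(apparent dip) = tan 16° · sin 60° = 0.2483
apparent dip = arctan 0.2483 = 13.95°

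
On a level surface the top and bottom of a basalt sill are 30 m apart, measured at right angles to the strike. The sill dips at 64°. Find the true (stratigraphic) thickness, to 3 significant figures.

27.0 m

True thickness t = w · sin(dip) = 30 × sin 64°
t = 30 × 0.8988 = 26.964 m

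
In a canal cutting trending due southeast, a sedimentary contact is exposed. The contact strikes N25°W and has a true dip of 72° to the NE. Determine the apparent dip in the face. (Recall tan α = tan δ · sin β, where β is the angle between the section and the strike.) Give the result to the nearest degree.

The section lies 20° from the strike.
tan α = tan 72° × sin 20° = 3.0777 × 0.3420 = 1.0526
α = arctan(1.0526) = 46.47°

46°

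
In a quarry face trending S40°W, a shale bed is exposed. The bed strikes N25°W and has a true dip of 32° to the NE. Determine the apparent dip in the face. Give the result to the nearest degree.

30°

The section lies 65° from the strike.
tan(apparent dip) = tan 32° · sin 65° = 0.5663
α = arctan(0.5663) = 29.52°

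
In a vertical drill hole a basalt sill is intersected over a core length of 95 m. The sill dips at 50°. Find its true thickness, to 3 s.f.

True thickness t = h · cos(dip) = 95 × cos 50°
t = 95 × 0.6428 = 61.065 m

61.1 m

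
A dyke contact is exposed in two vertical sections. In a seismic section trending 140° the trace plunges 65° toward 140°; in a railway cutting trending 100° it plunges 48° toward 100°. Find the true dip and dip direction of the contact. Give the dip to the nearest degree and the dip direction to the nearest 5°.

Represent each trace as a vector plunging at its apparent dip toward its trend (east-north-up frame): v₁ = (0.272, -0.324, -0.906), v₂ = (0.659, -0.116, -0.743).
Cross product v₁ × v₂ gives the pole to the plane: n ∝ (0.135, -0.395, 0.182).
tan δ = √(n_x²+n_y²)/n_z = 0.418/0.182, so δ = 66.5°.
Dip direction = azimuth of (n_x, n_y) = atan2(0.135, -0.395) = 161°.

true dip 66°, dip direction 160°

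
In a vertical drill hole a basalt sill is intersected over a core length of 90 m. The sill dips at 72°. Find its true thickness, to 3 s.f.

27.8 m

True thickness t = h · cos(dip) = 90 × cos 72°
t = 90 × 0.3090 = 27.812 m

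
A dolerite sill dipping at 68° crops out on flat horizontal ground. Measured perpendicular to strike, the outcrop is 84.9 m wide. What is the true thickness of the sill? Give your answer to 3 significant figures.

78.7 m

True thickness t = w · sin(dip) = 84.9 × sin 68°
t = 84.9 × 0.9272 = 78.718 m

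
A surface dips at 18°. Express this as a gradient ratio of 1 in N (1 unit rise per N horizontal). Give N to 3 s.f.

1 in 3.08

1 : N means tan θ = 1/N, so N = 1/tan 18° = 1/0.3249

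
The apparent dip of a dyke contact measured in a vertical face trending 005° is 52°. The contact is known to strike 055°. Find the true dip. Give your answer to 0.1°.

The section is 50° from the strike.
tan δ = tan α / sin β = tan 52° / sin 50° = 1.2799 / 0.7660 = 1.6708
true dip = arctan 1.6708 = 59.10°

59.1°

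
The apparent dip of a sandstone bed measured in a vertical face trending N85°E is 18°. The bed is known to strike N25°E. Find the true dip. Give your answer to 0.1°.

20.6°

The section is 60° from the strike.
tan δ = tan α / sin β = tan 18° / sin 60° = 0.3249 / 0.8660 = 0.3752
true dip = arctan 0.3752 = 20.57°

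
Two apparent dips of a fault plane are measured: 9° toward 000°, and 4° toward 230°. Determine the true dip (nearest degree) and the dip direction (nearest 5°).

The two traces are lines in the plane: v₁ = (sin 0°·cos 9°, cos 0°·cos 9°, −sin 9°), v₂ = (sin 230°·cos 4°, cos 230°·cos 4°, −sin 4°).
The plane normal is n = v₁ × v₂ ∝ (-0.169, 0.120, 0.755).
True dip = arccos(n_z / |n|) = arccos(0.9643) = 15.3°.
The horizontal component of n points toward azimuth atan2(n_x, n_y) = 305°, the dip direction.

true dip 15°, dip direction 305°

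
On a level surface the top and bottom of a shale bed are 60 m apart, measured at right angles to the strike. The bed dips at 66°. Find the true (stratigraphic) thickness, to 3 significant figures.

True thickness t = w · sin(dip) = 60 × sin 66°
t = 60 × 0.9135 = 54.813 m

54.8 m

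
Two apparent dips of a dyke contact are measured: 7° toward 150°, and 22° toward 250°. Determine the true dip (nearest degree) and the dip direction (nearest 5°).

true dip 24°, dip direction 225°

The two traces are lines in the plane: v₁ = (sin 150°·cos 7°, cos 150°·cos 7°, −sin 7°), v₂ = (sin 250°·cos 22°, cos 250°·cos 22°, −sin 22°).
n = v₁ × v₂ = (-0.283, -0.292, 0.906) (taken with n_z > 0).
tan δ = √(n_x²+n_y²)/n_z = 0.407/0.906, so δ = 24.2°.
Dip direction = atan2(-0.283, -0.292) = 224° (azimuth of n's horizontal projection).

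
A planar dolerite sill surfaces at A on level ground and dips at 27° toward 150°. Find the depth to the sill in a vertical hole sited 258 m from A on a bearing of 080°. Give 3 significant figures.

The hole lies 70° from the dip direction, so the down-dip offset is 258 × cos 70° = 88.24 m.
Depth = down-dip offset × tan(dip) = 88.24 × tan 27° = 88.24 × 0.5095
Depth = 44.96 m

45.0 m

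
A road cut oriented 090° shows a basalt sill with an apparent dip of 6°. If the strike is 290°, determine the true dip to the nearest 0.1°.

β = acute angle between strike 290° and section 090° = 20°.
tan δ = tan α / sin β = tan 6° / sin 20° = 0.1051 / 0.3420 = 0.3073
true dip = arctan 0.3073 = 17.08°

17.1°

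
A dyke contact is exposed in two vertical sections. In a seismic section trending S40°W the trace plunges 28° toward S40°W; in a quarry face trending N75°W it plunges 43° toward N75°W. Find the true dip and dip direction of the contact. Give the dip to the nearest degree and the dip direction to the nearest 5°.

Represent each trace as a vector plunging at its apparent dip toward its trend (east-north-up frame): v₁ = (-0.568, -0.676, -0.469), v₂ = (-0.706, 0.189, -0.682).
The plane normal is n = v₁ × v₂ ∝ (-0.550, 0.055, 0.585).
Dip δ = arctan(|n_h|/n_z) = arctan(0.553/0.585) = 43.4°.
The horizontal component of n points toward azimuth atan2(n_x, n_y) = 276°, the dip direction.

true dip 43°, dip direction 275°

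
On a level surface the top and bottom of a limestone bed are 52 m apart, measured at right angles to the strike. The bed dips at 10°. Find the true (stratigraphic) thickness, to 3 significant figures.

True thickness t = w · sin(dip) = 52 × sin 10°
t = 52 × 0.1736 = 9.030 m

9.03 m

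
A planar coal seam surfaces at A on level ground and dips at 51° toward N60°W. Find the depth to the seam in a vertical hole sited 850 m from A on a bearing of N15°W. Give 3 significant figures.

The hole lies 45° from the dip direction, so the down-dip offset is 850 × cos 45° = 601.04 m.
Depth = down-dip offset × tan(dip) = 601.04 × tan 51° = 601.04 × 1.2349
Depth = 742.22 m

742 m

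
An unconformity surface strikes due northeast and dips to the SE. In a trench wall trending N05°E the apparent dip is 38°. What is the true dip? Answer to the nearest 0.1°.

50.6°

β = acute angle between strike due northeast and section N05°E = 40°.
tan(true dip) = tan 38° / sin 40° = 1.2155
true dip = arctan 1.2155 = 50.55°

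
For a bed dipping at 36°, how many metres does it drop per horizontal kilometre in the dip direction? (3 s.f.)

drop per km = 1000 × tan 36° = 1000 × 0.7265

727 m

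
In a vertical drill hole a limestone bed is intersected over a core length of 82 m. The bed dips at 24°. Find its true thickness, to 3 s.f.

True thickness t = h · cos(dip) = 82 × cos 24°
t = 82 × 0.9135 = 74.911 m

74.9 m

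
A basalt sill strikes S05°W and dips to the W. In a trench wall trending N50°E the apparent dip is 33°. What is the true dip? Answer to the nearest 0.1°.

β = acute angle between strike S05°W and section N50°E = 45°.
tan δ = tan α / sin β = tan 33° / sin 45° = 0.6494 / 0.7071 = 0.9184
true dip = arctan 0.9184 = 42.56°

42.6°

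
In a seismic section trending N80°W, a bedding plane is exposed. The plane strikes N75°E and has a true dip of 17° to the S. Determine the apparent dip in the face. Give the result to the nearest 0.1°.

The section lies 25° from the strike.
tan(apparent dip) = tan 17° · sin 25° = 0.1292
apparent dip = arctan 0.1292 = 7.36°

7.4°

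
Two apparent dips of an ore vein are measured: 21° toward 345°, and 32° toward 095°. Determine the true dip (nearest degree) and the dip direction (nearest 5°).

The two traces are lines in the plane: v₁ = (sin 345°·cos 21°, cos 345°·cos 21°, −sin 21°), v₂ = (sin 95°·cos 32°, cos 95°·cos 32°, −sin 32°).
Cross product v₁ × v₂ gives the pole to the plane: n ∝ (0.504, 0.431, 0.744).
Dip δ = arctan(|n_h|/n_z) = arctan(0.663/0.744) = 41.7°.
Dip direction = azimuth of (n_x, n_y) = atan2(0.504, 0.431) = 49°.

true dip 42°, dip direction 050°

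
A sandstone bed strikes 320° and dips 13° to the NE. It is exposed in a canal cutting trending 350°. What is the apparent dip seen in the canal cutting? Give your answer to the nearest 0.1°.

6.6°

Angle between strike (320°) and section (350°): β = 30°.
tan(apparent dip) = tan 13° · sin 30° = 0.1154
α = arctan(0.1154) = 6.58°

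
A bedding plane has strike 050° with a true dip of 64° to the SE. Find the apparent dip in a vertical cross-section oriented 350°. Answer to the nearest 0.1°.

60.6°

The strike is 050° and the section trends 350°; the acute angle between them is β = 60°.
tan(apparent dip) = tan 64° · sin 60° = 1.7756
α = arctan(1.7756) = 60.61°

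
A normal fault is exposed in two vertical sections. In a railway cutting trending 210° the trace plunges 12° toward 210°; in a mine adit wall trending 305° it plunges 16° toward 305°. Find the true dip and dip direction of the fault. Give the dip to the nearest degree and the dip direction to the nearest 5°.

Represent each trace as a vector plunging at its apparent dip toward its trend (east-north-up frame): v₁ = (-0.489, -0.847, -0.208), v₂ = (-0.787, 0.551, -0.276).
Cross product v₁ × v₂ gives the pole to the plane: n ∝ (-0.348, -0.029, 0.937).
Dip δ = arctan(|n_h|/n_z) = arctan(0.349/0.937) = 20.5°.
Dip direction = azimuth of (n_x, n_y) = atan2(-0.348, -0.029) = 265°.

true dip 20°, dip direction 265°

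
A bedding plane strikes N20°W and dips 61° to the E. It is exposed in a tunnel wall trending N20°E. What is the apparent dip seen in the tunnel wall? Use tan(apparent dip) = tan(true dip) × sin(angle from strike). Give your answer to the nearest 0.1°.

Angle between strike (N20°W) and section (N20°E): β = 40°.
tan(apparent dip) = tan 61° · sin 40° = 1.1596
α = arctan(1.1596) = 49.23°

49.2°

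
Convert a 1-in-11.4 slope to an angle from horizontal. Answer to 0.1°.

5.0°

tan θ = 1/11.4 = 0.0877
θ = arctan(0.0877) = 5.01°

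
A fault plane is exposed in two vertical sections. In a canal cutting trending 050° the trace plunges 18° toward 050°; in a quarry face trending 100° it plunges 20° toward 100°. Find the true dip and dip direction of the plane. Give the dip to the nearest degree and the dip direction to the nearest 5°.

The two traces are lines in the plane: v₁ = (sin 50°·cos 18°, cos 50°·cos 18°, −sin 18°), v₂ = (sin 100°·cos 20°, cos 100°·cos 20°, −sin 20°).
The plane normal is n = v₁ × v₂ ∝ (0.260, 0.037, 0.685).
tan δ = √(n_x²+n_y²)/n_z = 0.262/0.685, so δ = 20.9°.
The horizontal component of n points toward azimuth atan2(n_x, n_y) = 82°, the dip direction.

true dip 21°, dip direction 080°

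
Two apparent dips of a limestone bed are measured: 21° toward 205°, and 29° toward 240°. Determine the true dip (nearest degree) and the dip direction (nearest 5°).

Each apparent-dip line lies in the plane. As unit vectors (x east, y north, z up), v₁ plunges 21°→205° and v₂ plunges 29°→240°.
The plane normal is n = v₁ × v₂ ∝ (-0.253, -0.080, 0.468).
Dip δ = arctan(|n_h|/n_z) = arctan(0.266/0.468) = 29.6°.
Dip direction = atan2(-0.253, -0.080) = 252° (azimuth of n's horizontal projection).

true dip 30°, dip direction 250°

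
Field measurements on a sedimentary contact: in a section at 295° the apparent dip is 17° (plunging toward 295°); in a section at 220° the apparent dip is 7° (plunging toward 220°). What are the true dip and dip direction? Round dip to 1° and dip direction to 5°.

true dip 17°, dip direction 285°

The two traces are lines in the plane: v₁ = (sin 295°·cos 17°, cos 295°·cos 17°, −sin 17°), v₂ = (sin 220°·cos 7°, cos 220°·cos 7°, −sin 7°).
The plane normal is n = v₁ × v₂ ∝ (-0.272, 0.081, 0.917).
tan δ = √(n_x²+n_y²)/n_z = 0.283/0.917, so δ = 17.2°.
The horizontal component of n points toward azimuth atan2(n_x, n_y) = 287°, the dip direction.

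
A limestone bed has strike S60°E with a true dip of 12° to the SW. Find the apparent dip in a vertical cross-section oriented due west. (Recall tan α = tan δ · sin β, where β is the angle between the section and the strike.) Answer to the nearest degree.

Angle between strike (S60°E) and section (due west): β = 30°.
tan α = tan 12° × sin 30° = 0.2126 × 0.5000 = 0.1063
apparent dip = arctan 0.1063 = 6.07°

6°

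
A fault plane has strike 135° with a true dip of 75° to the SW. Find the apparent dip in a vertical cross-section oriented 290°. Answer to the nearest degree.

58°

Angle between strike (135°) and section (290°): β = 25°.
tan(apparent dip) = tan 75° · sin 25° = 1.5772
apparent dip = arctan 1.5772 = 57.62°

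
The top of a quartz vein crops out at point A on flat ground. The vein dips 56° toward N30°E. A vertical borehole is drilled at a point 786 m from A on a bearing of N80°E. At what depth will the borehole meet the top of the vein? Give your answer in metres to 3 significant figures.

The hole lies 50° from the dip direction, so the down-dip offset is 786 × cos 50° = 505.23 m.
Depth = down-dip offset × tan(dip) = 505.23 × tan 56° = 505.23 × 1.4826
Depth = 749.04 m

749 m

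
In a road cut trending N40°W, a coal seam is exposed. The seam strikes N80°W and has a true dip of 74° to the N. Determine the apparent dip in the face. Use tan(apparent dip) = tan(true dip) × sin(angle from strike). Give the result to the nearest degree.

The strike is N80°W and the section trends N40°W; the acute angle between them is β = 40°.
tan α = tan 74° × sin 40° = 3.4874 × 0.6428 = 2.2417
α = arctan(2.2417) = 65.96°

66°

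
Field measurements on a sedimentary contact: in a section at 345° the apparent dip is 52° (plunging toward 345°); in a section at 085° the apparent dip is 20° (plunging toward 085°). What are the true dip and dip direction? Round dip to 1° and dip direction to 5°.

true dip 55°, dip direction 010°

Represent each trace as a vector plunging at its apparent dip toward its trend (east-north-up frame): v₁ = (-0.159, 0.595, -0.788), v₂ = (0.936, 0.082, -0.342).
The plane normal is n = v₁ × v₂ ∝ (0.139, 0.792, 0.570).
Dip δ = arctan(|n_h|/n_z) = arctan(0.804/0.570) = 54.7°.
Dip direction = azimuth of (n_x, n_y) = atan2(0.139, 0.792) = 10°.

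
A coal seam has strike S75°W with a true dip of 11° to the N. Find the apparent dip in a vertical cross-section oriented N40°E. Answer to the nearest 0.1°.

6.4°

Angle between strike (S75°W) and section (N40°E): β = 35°.
tan α = tan 11° × sin 35° = 0.1944 × 0.5736 = 0.1115
α = arctan(0.1115) = 6.36°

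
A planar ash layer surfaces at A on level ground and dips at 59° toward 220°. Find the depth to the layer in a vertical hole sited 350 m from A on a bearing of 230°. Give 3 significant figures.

The hole lies 10° from the dip direction, so the down-dip offset is 350 × cos 10° = 344.68 m.
Depth = down-dip offset × tan(dip) = 344.68 × tan 59° = 344.68 × 1.6643
Depth = 573.65 m

574 m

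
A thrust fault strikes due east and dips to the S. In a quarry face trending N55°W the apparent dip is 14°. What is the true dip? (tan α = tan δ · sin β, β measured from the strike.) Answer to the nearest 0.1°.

β = acute angle between strike due east and section N55°W = 35°.
tan(true dip) = tan 14° / sin 35° = 0.4347
δ = arctan(0.4347) = 23.49°

23.5°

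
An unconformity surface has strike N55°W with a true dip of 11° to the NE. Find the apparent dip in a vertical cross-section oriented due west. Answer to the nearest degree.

6°

The strike is N55°W and the section trends due west; the acute angle between them is β = 35°.
tan(apparent dip) = tan 11° · sin 35° = 0.1115
α = arctan(0.1115) = 6.36°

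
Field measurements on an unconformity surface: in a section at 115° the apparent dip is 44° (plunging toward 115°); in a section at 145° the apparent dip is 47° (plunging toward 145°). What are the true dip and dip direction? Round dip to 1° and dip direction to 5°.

The two traces are lines in the plane: v₁ = (sin 115°·cos 44°, cos 115°·cos 44°, −sin 44°), v₂ = (sin 145°·cos 47°, cos 145°·cos 47°, −sin 47°).
Cross product v₁ × v₂ gives the pole to the plane: n ∝ (0.166, -0.205, 0.245).
True dip = arccos(n_z / |n|) = arccos(0.6811) = 47.1°.
The horizontal component of n points toward azimuth atan2(n_x, n_y) = 141°, the dip direction.

true dip 47°, dip direction 140°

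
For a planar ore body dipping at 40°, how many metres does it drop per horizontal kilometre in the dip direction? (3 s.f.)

839 m

drop per km = 1000 × tan 40° = 1000 × 0.8391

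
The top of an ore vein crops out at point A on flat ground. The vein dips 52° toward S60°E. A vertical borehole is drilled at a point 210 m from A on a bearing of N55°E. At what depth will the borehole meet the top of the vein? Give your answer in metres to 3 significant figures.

114 m

The hole lies 65° from the dip direction, so the down-dip offset is 210 × cos 65° = 88.75 m.
Depth = down-dip offset × tan(dip) = 88.75 × tan 52° = 88.75 × 1.2799
Depth = 113.59 m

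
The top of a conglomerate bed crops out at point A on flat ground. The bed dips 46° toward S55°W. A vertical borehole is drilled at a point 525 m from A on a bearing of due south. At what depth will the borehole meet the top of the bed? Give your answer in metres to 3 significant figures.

312 m

The hole lies 55° from the dip direction, so the down-dip offset is 525 × cos 55° = 301.13 m.
Depth = down-dip offset × tan(dip) = 301.13 × tan 46° = 301.13 × 1.0355
Depth = 311.83 m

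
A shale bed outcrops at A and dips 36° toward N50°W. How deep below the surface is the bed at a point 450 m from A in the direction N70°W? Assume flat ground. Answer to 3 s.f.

307 m

The hole lies 20° from the dip direction, so the down-dip offset is 450 × cos 20° = 422.86 m.
Depth = down-dip offset × tan(dip) = 422.86 × tan 36° = 422.86 × 0.7265
Depth = 307.23 m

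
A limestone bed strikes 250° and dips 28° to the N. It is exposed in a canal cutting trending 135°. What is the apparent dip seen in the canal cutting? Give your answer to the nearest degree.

Angle between strike (250°) and section (135°): β = 65°.
tan α = tan 28° × sin 65° = 0.5317 × 0.9063 = 0.4819
α = arctan(0.4819) = 25.73°

26°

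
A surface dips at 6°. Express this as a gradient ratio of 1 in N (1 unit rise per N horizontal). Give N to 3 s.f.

1 : N means tan θ = 1/N, so N = 1/tan 6° = 1/0.1051

1 in 9.51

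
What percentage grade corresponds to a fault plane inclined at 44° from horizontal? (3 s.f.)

96.6%

grade % = 100 × tan 44° = 100 × 0.9657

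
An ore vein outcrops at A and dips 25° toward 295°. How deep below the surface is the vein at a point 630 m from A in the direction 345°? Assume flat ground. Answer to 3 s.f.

189 m

The hole lies 50° from the dip direction, so the down-dip offset is 630 × cos 50° = 404.96 m.
Depth = down-dip offset × tan(dip) = 404.96 × tan 25° = 404.96 × 0.4663
Depth = 188.83 m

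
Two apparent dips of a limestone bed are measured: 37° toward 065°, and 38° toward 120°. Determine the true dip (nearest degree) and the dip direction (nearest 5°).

true dip 41°, dip direction 095°

Each apparent-dip line lies in the plane. As unit vectors (x east, y north, z up), v₁ plunges 37°→065° and v₂ plunges 38°→120°.
n = v₁ × v₂ = (0.445, -0.035, 0.516) (taken with n_z > 0).
tan δ = √(n_x²+n_y²)/n_z = 0.446/0.516, so δ = 40.9°.
Dip direction = azimuth of (n_x, n_y) = atan2(0.445, -0.035) = 94°.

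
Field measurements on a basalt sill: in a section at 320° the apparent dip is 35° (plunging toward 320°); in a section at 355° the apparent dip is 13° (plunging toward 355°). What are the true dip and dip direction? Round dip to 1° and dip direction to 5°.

true dip 43°, dip direction 280°

The two traces are lines in the plane: v₁ = (sin 320°·cos 35°, cos 320°·cos 35°, −sin 35°), v₂ = (sin 355°·cos 13°, cos 355°·cos 13°, −sin 13°).
n = v₁ × v₂ = (-0.416, 0.070, 0.458) (taken with n_z > 0).
True dip = arccos(n_z / |n|) = arccos(0.7358) = 42.6°.
Dip direction = atan2(-0.416, 0.070) = 280° (azimuth of n's horizontal projection).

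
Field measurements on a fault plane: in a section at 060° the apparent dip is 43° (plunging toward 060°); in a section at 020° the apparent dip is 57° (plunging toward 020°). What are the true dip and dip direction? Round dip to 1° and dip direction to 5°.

true dip 58°, dip direction 005°

The two traces are lines in the plane: v₁ = (sin 60°·cos 43°, cos 60°·cos 43°, −sin 43°), v₂ = (sin 20°·cos 57°, cos 20°·cos 57°, −sin 57°).
n = v₁ × v₂ = (0.042, 0.404, 0.256) (taken with n_z > 0).
True dip = arccos(n_z / |n|) = arccos(0.5331) = 57.8°.
The horizontal component of n points toward azimuth atan2(n_x, n_y) = 6°, the dip direction.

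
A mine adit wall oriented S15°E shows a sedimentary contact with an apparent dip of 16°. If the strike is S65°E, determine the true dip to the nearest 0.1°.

20.5°

β = acute angle between strike S65°E and section S15°E = 50°.
tan(true dip) = tan 16° / sin 50° = 0.3743
true dip = arctan 0.3743 = 20.52°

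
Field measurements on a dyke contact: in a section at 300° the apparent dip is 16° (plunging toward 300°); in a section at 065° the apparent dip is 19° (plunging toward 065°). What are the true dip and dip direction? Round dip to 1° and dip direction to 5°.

Represent each trace as a vector plunging at its apparent dip toward its trend (east-north-up frame): v₁ = (-0.832, 0.481, -0.276), v₂ = (0.857, 0.400, -0.326).
n = v₁ × v₂ = (0.046, 0.507, 0.745) (taken with n_z > 0).
tan δ = √(n_x²+n_y²)/n_z = 0.509/0.745, so δ = 34.4°.
The horizontal component of n points toward azimuth atan2(n_x, n_y) = 5°, the dip direction.

true dip 34°, dip direction 005°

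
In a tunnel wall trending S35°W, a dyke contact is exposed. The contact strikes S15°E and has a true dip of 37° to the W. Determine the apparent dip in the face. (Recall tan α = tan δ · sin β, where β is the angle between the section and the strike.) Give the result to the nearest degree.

The section lies 50° from the strike.
tan(apparent dip) = tan 37° · sin 50° = 0.5773
α = arctan(0.5773) = 30.00°

30°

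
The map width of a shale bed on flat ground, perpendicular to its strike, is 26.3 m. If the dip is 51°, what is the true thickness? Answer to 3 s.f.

20.4 m

True thickness t = w · sin(dip) = 26.3 × sin 51°
t = 26.3 × 0.7771 = 20.439 m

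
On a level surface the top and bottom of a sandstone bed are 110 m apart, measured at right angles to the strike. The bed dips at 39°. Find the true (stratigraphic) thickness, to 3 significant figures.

69.2 m

True thickness t = w · sin(dip) = 110 × sin 39°
t = 110 × 0.6293 = 69.225 m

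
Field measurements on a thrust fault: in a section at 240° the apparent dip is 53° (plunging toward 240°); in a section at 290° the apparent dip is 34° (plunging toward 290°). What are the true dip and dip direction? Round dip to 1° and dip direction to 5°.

The two traces are lines in the plane: v₁ = (sin 240°·cos 53°, cos 240°·cos 53°, −sin 53°), v₂ = (sin 290°·cos 34°, cos 290°·cos 34°, −sin 34°).
Cross product v₁ × v₂ gives the pole to the plane: n ∝ (-0.395, -0.331, 0.382).
True dip = arccos(n_z / |n|) = arccos(0.5960) = 53.4°.
The horizontal component of n points toward azimuth atan2(n_x, n_y) = 230°, the dip direction.

true dip 53°, dip direction 230°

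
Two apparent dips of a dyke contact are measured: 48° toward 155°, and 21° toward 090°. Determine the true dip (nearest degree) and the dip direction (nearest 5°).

Represent each trace as a vector plunging at its apparent dip toward its trend (east-north-up frame): v₁ = (0.283, -0.606, -0.743), v₂ = (0.934, 0.000, -0.358).
n = v₁ × v₂ = (0.217, -0.592, 0.566) (taken with n_z > 0).
Dip δ = arctan(|n_h|/n_z) = arctan(0.631/0.566) = 48.1°.
Dip direction = atan2(0.217, -0.592) = 160° (azimuth of n's horizontal projection).

true dip 48°, dip direction 160°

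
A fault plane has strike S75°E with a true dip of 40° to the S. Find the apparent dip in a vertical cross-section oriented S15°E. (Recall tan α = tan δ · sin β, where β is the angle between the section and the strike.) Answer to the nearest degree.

The section lies 60° from the strike.
tan(apparent dip) = tan 40° · sin 60° = 0.7267
apparent dip = arctan 0.7267 = 36.01°

36°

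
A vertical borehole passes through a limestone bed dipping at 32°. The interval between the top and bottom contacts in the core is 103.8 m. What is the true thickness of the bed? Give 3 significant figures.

True thickness t = h · cos(dip) = 103.8 × cos 32°
t = 103.8 × 0.8480 = 88.027 m

88.0 m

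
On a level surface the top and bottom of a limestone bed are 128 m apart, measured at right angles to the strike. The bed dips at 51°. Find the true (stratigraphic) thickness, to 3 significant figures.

99.5 m

True thickness t = w · sin(dip) = 128 × sin 51°
t = 128 × 0.7771 = 99.475 m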